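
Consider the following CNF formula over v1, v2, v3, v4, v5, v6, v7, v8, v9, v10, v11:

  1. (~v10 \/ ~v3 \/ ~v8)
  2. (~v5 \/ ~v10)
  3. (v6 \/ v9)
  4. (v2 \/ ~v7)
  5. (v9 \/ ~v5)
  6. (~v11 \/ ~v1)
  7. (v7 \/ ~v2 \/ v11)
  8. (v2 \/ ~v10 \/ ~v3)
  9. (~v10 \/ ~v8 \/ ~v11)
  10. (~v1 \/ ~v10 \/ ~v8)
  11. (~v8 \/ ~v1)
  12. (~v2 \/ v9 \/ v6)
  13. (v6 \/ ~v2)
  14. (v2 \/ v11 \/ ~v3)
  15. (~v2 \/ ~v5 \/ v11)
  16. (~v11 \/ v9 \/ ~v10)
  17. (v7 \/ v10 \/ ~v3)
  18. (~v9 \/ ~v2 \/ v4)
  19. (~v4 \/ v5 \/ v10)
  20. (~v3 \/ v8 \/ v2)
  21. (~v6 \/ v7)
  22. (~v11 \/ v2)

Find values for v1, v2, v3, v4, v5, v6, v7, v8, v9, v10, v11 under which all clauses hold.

Try v1 = True.
  then v11 is forced to False.
  then v8 is forced to False.
Branch on v2: take v2 = True.
  then v7 is forced to True.
  then v6 is forced to True.
  then v5 is forced to False.
The remaining clauses are satisfied by v3 = True, v4 = True, v9 = True, v10 = True.
Check each clause:
  1. (~v10 \/ ~v3 \/ ~v8) — ~v8 is true.
  2. (~v5 \/ ~v10) — ~v5 is true.
  3. (v6 \/ v9) — v9 is true.
  4. (v2 \/ ~v7) — v2 is true.
  5. (~v5 \/ v9) — v9 is true.
  6. (~v11 \/ ~v1) — ~v11 is true.
  7. (v11 \/ ~v2 \/ v7) — v7 is true.
  8. (v2 \/ ~v10 \/ ~v3) — v2 is true.
  9. (~v11 \/ ~v8 \/ ~v10) — ~v8 is true.
  10. (~v1 \/ ~v8 \/ ~v10) — ~v8 is true.
  11. (~v1 \/ ~v8) — ~v8 is true.
  12. (v9 \/ ~v2 \/ v6) — v9 is true.
  13. (~v2 \/ v6) — v6 is true.
  14. (~v3 \/ v11 \/ v2) — v2 is true.
  15. (~v5 \/ ~v2 \/ v11) — ~v5 is true.
  16. (v9 \/ ~v10 \/ ~v11) — v9 is true.
  17. (v10 \/ v7 \/ ~v3) — v10 is true.
  18. (~v9 \/ ~v2 \/ v4) — v4 is true.
  19. (v5 \/ ~v4 \/ v10) — v10 is true.
  20. (v2 \/ ~v3 \/ v8) — v2 is true.
  21. (~v6 \/ v7) — v7 is true.
  22. (~v11 \/ v2) — v2 is true.

v1=T, v2=T, v3=T, v4=T, v5=F, v6=T, v7=T, v8=F, v9=T, v10=T, v11=F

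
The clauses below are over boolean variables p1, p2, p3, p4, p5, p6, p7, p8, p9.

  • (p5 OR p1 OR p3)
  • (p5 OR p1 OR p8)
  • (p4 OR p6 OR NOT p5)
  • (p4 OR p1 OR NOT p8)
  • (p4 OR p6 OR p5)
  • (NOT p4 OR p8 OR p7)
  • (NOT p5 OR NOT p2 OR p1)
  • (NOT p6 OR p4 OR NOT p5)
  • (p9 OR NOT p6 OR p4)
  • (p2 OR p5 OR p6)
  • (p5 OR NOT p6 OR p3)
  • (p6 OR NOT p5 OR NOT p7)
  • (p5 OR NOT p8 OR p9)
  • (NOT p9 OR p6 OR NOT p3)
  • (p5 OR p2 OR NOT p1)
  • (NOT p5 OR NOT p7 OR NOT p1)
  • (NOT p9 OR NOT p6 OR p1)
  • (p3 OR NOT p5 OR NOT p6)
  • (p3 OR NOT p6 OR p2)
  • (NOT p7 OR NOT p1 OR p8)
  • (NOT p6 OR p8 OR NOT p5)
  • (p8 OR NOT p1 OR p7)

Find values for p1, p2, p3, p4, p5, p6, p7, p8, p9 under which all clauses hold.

p1 = T  p2 = T  p3 = T  p4 = F  p5 = F  p6 = T  p7 = F  p8 = T  p9 = T

Check each clause:
  1. (p3 OR p5 OR p1) — p1 is true.
  2. (p5 OR p8 OR p1) — p8 is true.
  3. (NOT p5 OR p6 OR p4) — NOT p5 is true.
  4. (NOT p8 OR p1 OR p4) — p1 is true.
  5. (p5 OR p4 OR p6) — p6 is true.
  6. (NOT p4 OR p7 OR p8) — p8 is true.
  7. (NOT p2 OR p1 OR NOT p5) — p1 is true.
  8. (NOT p5 OR p4 OR NOT p6) — NOT p5 is true.
  9. (p4 OR NOT p6 OR p9) — p9 is true.
  10. (p5 OR p6 OR p2) — p2 is true.
  11. (NOT p6 OR p5 OR p3) — p3 is true.
  12. (NOT p7 OR p6 OR NOT p5) — NOT p7 is true.
  13. (p9 OR NOT p8 OR p5) — p9 is true.
  14. (p6 OR NOT p9 OR NOT p3) — p6 is true.
  15. (p5 OR p2 OR NOT p1) — p2 is true.
  16. (NOT p7 OR NOT p1 OR NOT p5) — NOT p7 is true.
  17. (NOT p6 OR NOT p9 OR p1) — p1 is true.
  18. (NOT p5 OR p3 OR NOT p6) — p3 is true.
  19. (p3 OR NOT p6 OR p2) — p2 is true.
  20. (p8 OR NOT p7 OR NOT p1) — p8 is true.
  21. (NOT p6 OR p8 OR NOT p5) — p8 is true.
  22. (p8 OR p7 OR NOT p1) — p8 is true.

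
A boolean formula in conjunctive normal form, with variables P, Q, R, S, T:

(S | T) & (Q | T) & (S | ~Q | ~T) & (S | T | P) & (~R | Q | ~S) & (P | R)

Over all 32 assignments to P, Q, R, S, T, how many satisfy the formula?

10

Case analysis on S and T:
  S=T, T=T: remaining (P,Q,R) ∈ {(F,T,T); (T,F,F); (T,T,F); (T,T,T)} — 4.
  S=T, T=F: remaining (P,Q,R) ∈ {(F,T,T); (T,T,F); (T,T,T)} — 3.
  S=F, T=T: remaining (P,Q,R) ∈ {(F,F,T); (T,F,F); (T,F,T)} — 3.
  S=F, T=F: a clause becomes empty — 0.
Total: 4 + 3 + 3 + 0 = 10.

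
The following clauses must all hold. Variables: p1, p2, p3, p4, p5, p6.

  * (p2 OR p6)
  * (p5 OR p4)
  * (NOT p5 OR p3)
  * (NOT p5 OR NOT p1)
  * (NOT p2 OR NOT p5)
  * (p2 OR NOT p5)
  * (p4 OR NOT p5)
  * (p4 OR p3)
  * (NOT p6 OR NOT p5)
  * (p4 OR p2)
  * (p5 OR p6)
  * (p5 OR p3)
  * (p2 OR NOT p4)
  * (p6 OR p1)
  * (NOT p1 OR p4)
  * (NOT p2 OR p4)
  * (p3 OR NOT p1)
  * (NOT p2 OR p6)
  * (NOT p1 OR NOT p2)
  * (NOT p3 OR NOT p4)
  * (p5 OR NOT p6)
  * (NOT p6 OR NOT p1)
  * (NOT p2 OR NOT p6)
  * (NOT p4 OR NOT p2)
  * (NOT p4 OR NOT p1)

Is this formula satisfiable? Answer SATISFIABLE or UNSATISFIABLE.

UNSATISFIABLE

p2 = True:
  propagation gives p5=False, p4=True; an empty clause results — contradiction.
p2 = False:
  propagation gives p6=True, p5=False; an empty clause results — contradiction.
Every branch closes, so no satisfying assignment exists.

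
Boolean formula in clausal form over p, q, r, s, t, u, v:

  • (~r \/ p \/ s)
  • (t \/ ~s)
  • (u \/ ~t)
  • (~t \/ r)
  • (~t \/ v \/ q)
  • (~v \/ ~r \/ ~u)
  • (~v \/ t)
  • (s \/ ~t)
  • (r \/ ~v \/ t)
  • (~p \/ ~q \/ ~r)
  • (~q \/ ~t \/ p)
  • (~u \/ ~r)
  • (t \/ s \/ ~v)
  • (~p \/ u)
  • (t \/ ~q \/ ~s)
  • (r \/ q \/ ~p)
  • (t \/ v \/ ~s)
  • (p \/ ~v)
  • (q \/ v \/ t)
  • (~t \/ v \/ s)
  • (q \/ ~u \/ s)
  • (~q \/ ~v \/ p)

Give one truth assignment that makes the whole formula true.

Set p = True and propagate.
  then u is forced to True.
  then r is forced to False.
  then t is forced to False.
  then s is forced to False.
  then v is forced to False.
  then q is forced to True.
Every clause has at least one true literal under this assignment.

p = 1, q = 1, r = 0, s = 0, t = 0, u = 1, v = 0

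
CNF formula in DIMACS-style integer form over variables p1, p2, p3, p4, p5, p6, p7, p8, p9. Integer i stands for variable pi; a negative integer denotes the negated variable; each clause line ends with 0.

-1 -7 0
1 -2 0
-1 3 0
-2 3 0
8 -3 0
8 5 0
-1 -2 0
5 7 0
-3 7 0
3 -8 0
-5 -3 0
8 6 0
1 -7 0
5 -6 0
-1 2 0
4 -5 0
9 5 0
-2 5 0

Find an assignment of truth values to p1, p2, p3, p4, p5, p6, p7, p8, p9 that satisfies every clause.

p1=False, p2=False, p3=False, p4=True, p5=True, p6=True, p7=False, p8=False, p9=False

Check each clause:
  1. (~p7 | ~p1) — ~p7 is true.
  2. (p1 | ~p2) — ~p2 is true.
  3. (~p1 | p3) — ~p1 is true.
  4. (p3 | ~p2) — ~p2 is true.
  5. (~p3 | p8) — ~p3 is true.
  6. (p5 | p8) — p5 is true.
  7. (~p1 | ~p2) — ~p2 is true.
  8. (p7 | p5) — p5 is true.
  9. (p7 | ~p3) — ~p3 is true.
  10. (p3 | ~p8) — ~p8 is true.
  11. (~p3 | ~p5) — ~p3 is true.
  12. (p8 | p6) — p6 is true.
  13. (p1 | ~p7) — ~p7 is true.
  14. (~p6 | p5) — p5 is true.
  15. (~p1 | p2) — ~p1 is true.
  16. (p4 | ~p5) — p4 is true.
  17. (p9 | p5) — p5 is true.
  18. (p5 | ~p2) — p5 is true.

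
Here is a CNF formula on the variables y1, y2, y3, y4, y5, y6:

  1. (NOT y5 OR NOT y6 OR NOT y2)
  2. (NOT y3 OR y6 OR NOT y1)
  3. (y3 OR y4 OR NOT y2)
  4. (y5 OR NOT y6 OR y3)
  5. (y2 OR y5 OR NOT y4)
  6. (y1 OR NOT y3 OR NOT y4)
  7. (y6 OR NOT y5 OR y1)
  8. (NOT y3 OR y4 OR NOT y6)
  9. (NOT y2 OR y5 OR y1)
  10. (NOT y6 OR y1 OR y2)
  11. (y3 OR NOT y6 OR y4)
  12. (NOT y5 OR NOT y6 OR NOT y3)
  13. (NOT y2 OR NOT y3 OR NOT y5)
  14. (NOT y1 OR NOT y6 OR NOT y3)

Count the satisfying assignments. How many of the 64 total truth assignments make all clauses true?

8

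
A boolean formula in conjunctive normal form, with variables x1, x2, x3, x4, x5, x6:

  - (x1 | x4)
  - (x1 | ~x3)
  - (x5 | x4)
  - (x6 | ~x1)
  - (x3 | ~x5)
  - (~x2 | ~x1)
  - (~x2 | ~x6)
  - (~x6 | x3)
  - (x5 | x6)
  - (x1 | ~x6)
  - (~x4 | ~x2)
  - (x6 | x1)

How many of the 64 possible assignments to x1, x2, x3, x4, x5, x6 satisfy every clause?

3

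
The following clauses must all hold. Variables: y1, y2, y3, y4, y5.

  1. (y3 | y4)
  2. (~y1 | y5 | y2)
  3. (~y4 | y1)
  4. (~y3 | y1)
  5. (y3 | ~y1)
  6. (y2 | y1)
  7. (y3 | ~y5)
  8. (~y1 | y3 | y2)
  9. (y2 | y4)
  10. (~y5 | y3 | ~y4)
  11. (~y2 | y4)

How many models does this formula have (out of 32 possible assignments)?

3

The models are:
  y1=1 y2=0 y3=1 y4=1 y5=1
  y1=1 y2=1 y3=1 y4=1 y5=0
  y1=1 y2=1 y3=1 y4=1 y5=1
Count: 3.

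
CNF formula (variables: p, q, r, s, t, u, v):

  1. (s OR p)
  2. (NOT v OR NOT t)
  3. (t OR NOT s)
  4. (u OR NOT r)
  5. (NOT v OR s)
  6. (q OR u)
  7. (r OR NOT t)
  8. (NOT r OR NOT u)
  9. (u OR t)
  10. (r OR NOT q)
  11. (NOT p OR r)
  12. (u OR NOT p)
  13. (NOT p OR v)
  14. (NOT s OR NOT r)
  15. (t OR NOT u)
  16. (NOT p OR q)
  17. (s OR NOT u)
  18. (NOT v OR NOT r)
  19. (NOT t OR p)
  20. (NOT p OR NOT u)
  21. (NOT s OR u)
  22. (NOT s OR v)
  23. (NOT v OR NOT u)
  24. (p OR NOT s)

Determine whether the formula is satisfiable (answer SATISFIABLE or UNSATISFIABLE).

UNSATISFIABLE

u = True:
  propagation gives r=False, t=False; an empty clause results — contradiction.
u = False:
  propagation gives r=False, q=True; an empty clause results — contradiction.
Every branch closes, so no satisfying assignment exists.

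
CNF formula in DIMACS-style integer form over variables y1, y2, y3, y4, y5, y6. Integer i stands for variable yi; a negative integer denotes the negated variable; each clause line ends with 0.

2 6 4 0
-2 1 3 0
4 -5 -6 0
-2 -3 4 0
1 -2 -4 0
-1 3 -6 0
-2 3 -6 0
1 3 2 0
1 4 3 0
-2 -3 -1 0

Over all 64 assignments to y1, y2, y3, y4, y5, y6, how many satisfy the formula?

16

Case analysis on y2 and y3:
  y2=1, y3=1: a clause becomes empty — 0.
  y2=1, y3=0: remaining (y1,y4,y5,y6) ∈ {(1,0,0,0); (1,0,1,0); (1,1,0,0); (1,1,1,0)} — 4.
  y2=0, y3=1: y1 free; 5 ways for (y4,y5,y6) × 2^1 = 10.
  y2=0, y3=0: remaining (y1,y4,y5,y6) ∈ {(1,1,0,0); (1,1,1,0)} — 2.
Total: 0 + 4 + 10 + 2 = 16.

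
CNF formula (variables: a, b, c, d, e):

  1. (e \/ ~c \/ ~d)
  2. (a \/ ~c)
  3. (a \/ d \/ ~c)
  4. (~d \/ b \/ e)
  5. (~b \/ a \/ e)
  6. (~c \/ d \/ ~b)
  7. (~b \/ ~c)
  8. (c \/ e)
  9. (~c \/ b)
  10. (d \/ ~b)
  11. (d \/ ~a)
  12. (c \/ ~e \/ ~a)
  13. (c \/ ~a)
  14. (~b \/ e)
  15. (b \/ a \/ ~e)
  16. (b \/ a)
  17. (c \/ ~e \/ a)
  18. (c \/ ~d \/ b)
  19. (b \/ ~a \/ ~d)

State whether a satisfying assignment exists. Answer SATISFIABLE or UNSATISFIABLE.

b = True:
  propagation gives c=False, e=True, d=True, a=False; an empty clause results — contradiction.
b = False:
  propagation gives c=False, e=True, a=False; an empty clause results — contradiction.
Every branch closes, so no satisfying assignment exists.

UNSATISFIABLE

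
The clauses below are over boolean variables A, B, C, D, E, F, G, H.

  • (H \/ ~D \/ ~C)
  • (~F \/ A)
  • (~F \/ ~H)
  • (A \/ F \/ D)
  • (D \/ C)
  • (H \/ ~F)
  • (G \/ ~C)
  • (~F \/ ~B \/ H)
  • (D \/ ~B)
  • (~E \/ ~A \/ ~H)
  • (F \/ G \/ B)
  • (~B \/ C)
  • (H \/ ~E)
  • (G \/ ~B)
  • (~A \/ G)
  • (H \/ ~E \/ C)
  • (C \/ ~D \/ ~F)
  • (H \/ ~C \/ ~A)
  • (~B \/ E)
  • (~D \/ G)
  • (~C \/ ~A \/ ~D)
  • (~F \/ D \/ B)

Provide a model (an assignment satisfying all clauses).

A=F, B=F, C=F, D=T, E=F, F=F, G=T, H=T

G occurs only positively in the remaining clauses — set G = True.
Branch on A: take A = False.
  then F is forced to False.
  then D is forced to True.
Branch on B: take B = False.
For the remaining variables, C = False, E = False, H = True works.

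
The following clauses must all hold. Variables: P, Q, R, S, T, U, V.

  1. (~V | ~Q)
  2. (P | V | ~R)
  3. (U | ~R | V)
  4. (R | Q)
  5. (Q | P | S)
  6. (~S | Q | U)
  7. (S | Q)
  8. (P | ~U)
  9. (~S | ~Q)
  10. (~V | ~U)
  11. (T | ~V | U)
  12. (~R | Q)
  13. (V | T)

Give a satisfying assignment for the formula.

P=T, Q=T, R=F, S=F, T=T, U=F, V=F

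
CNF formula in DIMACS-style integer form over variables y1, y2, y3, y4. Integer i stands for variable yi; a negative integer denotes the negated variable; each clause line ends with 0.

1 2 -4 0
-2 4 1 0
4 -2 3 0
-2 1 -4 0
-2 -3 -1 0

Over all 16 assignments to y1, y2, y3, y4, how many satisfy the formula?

7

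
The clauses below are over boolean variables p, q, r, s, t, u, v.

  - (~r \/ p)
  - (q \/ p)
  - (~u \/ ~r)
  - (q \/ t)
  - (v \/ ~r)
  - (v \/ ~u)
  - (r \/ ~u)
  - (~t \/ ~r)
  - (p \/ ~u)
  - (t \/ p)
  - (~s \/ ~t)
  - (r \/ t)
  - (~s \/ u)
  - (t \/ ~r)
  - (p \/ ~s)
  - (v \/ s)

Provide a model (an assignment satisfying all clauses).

p occurs only positively in the remaining clauses — set p = True.
Pure literal: q appears only positively; assign q = True.
Branch on r: take r = False.
  then u is forced to False.
  then t is forced to True.
  then s is forced to False.
  then v is forced to True.

p = T, q = T, r = F, s = F, t = T, u = F, v = T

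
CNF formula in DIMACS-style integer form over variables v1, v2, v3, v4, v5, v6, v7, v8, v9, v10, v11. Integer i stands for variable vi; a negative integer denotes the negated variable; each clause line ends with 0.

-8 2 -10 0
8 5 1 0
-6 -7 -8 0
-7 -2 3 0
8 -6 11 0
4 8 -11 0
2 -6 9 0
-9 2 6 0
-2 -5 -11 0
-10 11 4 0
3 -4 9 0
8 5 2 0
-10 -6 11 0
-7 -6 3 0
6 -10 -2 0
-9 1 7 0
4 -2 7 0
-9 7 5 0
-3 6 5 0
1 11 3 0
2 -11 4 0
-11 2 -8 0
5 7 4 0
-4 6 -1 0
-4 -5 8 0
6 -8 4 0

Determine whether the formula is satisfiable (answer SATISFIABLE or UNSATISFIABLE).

Pure literal: v10 appears only negated; assign v10 = False.
Branch on v1: take v1 = False.
Branch on v2: take v2 = False.
The remaining clauses are satisfied by v3 = True, v4 = False, v5 = True, v6 = False, v7 = True, v8 = False, v9 = False, v11 = False.
Every clause has at least one true literal under this assignment.
So v1=F  v2=F  v3=T  v4=F  v5=T  v6=F  v7=T  v8=F  v9=F  v10=F  v11=F is a satisfying assignment.

SATISFIABLE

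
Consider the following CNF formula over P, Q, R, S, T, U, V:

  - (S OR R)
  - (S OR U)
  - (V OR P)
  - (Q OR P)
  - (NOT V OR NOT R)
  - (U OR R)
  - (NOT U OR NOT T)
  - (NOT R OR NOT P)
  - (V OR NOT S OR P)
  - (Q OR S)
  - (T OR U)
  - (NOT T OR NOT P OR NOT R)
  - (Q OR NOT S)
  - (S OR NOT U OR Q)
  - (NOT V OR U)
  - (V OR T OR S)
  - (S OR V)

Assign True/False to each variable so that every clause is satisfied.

P=F, Q=T, R=F, S=T, T=F, U=T, V=T

Q occurs only positively in the remaining clauses — set Q = True.
Set P = False and propagate.
  then V is forced to True.
  then R is forced to False.
  then S is forced to True.
  then U is forced to True.
  then T is forced to False.
Every clause has at least one true literal under this assignment.
Check each clause:
  1. (R OR S) — S is true.
  2. (S OR U) — S is true.
  3. (P OR V) — V is true.
  4. (Q OR P) — Q is true.
  5. (NOT V OR NOT R) — NOT R is true.
  6. (U OR R) — U is true.
  7. (NOT T OR NOT U) — NOT T is true.
  8. (NOT R OR NOT P) — NOT R is true.
  9. (NOT S OR P OR V) — V is true.
  10. (S OR Q) — Q is true.
  11. (T OR U) — U is true.
  12. (NOT T OR NOT P OR NOT R) — NOT T is true.
  13. (Q OR NOT S) — Q is true.
  14. (S OR Q OR NOT U) — Q is true.
  15. (NOT V OR U) — U is true.
  16. (V OR S OR T) — S is true.
  17. (S OR V) — S is true.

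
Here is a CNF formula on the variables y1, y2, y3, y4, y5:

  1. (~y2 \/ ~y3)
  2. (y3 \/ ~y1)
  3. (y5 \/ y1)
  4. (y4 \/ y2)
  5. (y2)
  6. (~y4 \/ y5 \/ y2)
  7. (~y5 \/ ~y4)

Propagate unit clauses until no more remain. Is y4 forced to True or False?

False

(y2) is a unit clause: y2 = True.
(~y3 \/ ~y2) with y2 = True leaves only ~y3, so y3 = False.
(y3 \/ ~y1): since y3 = False, the clause reduces to (~y1). y1 = False.
(y5 \/ y1) with y1 = False leaves only y5, so y5 = True.
In (~y5 \/ ~y4), ~y5 is now false; ~y4 must hold, so y4 = False.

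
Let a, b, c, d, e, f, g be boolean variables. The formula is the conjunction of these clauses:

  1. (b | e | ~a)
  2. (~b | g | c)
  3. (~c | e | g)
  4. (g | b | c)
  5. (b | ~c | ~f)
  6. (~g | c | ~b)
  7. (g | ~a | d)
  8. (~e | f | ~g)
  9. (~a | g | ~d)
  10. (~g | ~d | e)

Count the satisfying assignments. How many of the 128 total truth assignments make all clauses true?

21

Split on g, then b.
  g=1, b=1: a free; 4 ways for (c,d,e,f) × 2^1 = 8.
  g=1, b=0: 7 of the 32 assignments to (a,c,d,e,f) work.
  g=0, b=1: remaining (a,c,d,e,f) ∈ {(0,1,0,1,0); (0,1,0,1,1); (0,1,1,1,0); (0,1,1,1,1)} — 4.
  g=0, b=0: remaining (a,c,d,e,f) ∈ {(0,1,0,1,0); (0,1,1,1,0)} — 2.
Total: 8 + 7 + 4 + 2 = 21.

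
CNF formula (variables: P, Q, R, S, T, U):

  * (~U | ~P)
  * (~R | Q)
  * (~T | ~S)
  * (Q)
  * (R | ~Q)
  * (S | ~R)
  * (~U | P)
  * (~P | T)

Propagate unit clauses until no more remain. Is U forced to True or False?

False

(Q) is a unit clause: Q = True.
(R | ~Q): since Q = True, the clause reduces to (R). R = True.
(S | ~R): since R = True, the clause reduces to (S). S = True.
In (~S | ~T), ~S is now false; ~T must hold, so T = False.
From (~P | T) and T = False: P = False.
From (P | ~U) and P = False: U = False.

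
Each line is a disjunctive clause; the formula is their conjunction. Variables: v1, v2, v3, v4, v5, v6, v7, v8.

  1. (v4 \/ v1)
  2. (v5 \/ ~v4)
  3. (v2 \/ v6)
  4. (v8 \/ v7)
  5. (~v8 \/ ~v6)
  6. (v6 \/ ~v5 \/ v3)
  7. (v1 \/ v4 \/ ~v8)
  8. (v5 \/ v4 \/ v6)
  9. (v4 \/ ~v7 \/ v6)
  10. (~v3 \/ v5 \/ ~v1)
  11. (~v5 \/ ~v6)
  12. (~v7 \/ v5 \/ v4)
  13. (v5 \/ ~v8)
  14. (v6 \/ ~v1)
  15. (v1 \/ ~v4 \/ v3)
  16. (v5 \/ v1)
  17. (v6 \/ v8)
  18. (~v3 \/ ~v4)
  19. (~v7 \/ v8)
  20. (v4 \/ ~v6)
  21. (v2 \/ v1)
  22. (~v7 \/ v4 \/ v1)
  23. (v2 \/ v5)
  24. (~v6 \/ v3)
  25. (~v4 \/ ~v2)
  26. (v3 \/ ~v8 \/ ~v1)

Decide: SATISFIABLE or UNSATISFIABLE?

UNSATISFIABLE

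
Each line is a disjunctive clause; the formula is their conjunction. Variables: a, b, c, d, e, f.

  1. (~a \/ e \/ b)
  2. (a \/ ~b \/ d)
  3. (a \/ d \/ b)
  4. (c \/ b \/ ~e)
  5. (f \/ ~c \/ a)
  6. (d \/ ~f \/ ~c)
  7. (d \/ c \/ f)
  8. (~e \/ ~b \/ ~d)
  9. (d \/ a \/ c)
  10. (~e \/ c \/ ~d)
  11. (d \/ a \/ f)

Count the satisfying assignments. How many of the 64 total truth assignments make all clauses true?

18

Split on d, then a.
  d=1, a=1: f free; 3 ways for (b,c,e) × 2^1 = 6.
  d=1, a=0: 7 of the 16 assignments to (b,c,e,f) work.
  d=0, a=1: 5 of the 16 assignments to (b,c,e,f) work.
  d=0, a=0: a clause becomes empty — 0.
Total: 6 + 7 + 5 + 0 = 18.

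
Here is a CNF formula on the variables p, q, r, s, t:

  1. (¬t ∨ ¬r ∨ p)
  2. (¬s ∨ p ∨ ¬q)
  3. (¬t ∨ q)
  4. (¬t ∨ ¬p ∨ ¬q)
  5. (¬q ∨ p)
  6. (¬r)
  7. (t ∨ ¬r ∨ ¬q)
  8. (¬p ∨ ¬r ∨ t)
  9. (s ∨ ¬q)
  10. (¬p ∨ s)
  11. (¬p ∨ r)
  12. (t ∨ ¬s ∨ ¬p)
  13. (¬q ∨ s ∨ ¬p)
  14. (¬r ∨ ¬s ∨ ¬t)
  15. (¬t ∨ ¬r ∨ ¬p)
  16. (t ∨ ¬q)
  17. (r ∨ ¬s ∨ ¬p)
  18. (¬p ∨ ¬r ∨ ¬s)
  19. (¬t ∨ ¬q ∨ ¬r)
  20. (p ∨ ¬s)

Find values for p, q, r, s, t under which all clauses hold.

p = False, q = False, r = False, s = False, t = False

Check each clause:
  1. (¬r ∨ p ∨ ¬t) — ¬t is true.
  2. (¬q ∨ ¬s ∨ p) — ¬s is true.
  3. (¬t ∨ q) — ¬t is true.
  4. (¬t ∨ ¬q ∨ ¬p) — ¬t is true.
  5. (p ∨ ¬q) — ¬q is true.
  6. (¬r) — ¬r is true.
  7. (¬q ∨ t ∨ ¬r) — ¬r is true.
  8. (t ∨ ¬r ∨ ¬p) — ¬r is true.
  9. (s ∨ ¬q) — ¬q is true.
  10. (s ∨ ¬p) — ¬p is true.
  11. (¬p ∨ r) — ¬p is true.
  12. (¬p ∨ ¬s ∨ t) — ¬s is true.
  13. (s ∨ ¬p ∨ ¬q) — ¬p is true.
  14. (¬r ∨ ¬t ∨ ¬s) — ¬t is true.
  15. (¬p ∨ ¬r ∨ ¬t) — ¬t is true.
  16. (¬q ∨ t) — ¬q is true.
  17. (r ∨ ¬s ∨ ¬p) — ¬s is true.
  18. (¬p ∨ ¬r ∨ ¬s) — ¬s is true.
  19. (¬t ∨ ¬q ∨ ¬r) — ¬t is true.
  20. (¬s ∨ p) — ¬s is true.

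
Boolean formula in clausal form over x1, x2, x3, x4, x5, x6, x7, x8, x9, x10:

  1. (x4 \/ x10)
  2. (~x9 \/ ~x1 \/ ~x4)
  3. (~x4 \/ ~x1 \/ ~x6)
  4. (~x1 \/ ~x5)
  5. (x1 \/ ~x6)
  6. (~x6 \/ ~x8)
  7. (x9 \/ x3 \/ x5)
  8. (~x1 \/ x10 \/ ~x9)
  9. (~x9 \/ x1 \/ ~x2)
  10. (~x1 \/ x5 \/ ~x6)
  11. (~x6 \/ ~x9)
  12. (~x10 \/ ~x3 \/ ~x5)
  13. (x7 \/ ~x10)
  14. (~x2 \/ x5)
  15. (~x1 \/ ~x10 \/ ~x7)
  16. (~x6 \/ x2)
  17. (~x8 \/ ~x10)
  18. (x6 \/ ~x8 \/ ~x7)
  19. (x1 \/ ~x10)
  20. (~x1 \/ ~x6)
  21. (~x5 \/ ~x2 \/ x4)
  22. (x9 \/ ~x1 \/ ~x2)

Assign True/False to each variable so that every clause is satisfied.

x1 = F, x2 = F, x3 = T, x4 = T, x5 = F, x6 = F, x7 = F, x8 = F, x9 = F, x10 = F

Check each clause:
  1. (x4 \/ x10) — x4 is true.
  2. (~x9 \/ ~x1 \/ ~x4) — ~x1 is true.
  3. (~x1 \/ ~x6 \/ ~x4) — ~x6 is true.
  4. (~x5 \/ ~x1) — ~x5 is true.
  5. (~x6 \/ x1) — ~x6 is true.
  6. (~x8 \/ ~x6) — ~x8 is true.
  7. (x5 \/ x3 \/ x9) — x3 is true.
  8. (~x1 \/ x10 \/ ~x9) — ~x1 is true.
  9. (~x2 \/ ~x9 \/ x1) — ~x2 is true.
  10. (x5 \/ ~x1 \/ ~x6) — ~x6 is true.
  11. (~x6 \/ ~x9) — ~x6 is true.
  12. (~x5 \/ ~x3 \/ ~x10) — ~x5 is true.
  13. (~x10 \/ x7) — ~x10 is true.
  14. (x5 \/ ~x2) — ~x2 is true.
  15. (~x1 \/ ~x10 \/ ~x7) — ~x7 is true.
  16. (x2 \/ ~x6) — ~x6 is true.
  17. (~x10 \/ ~x8) — ~x8 is true.
  18. (~x7 \/ ~x8 \/ x6) — ~x8 is true.
  19. (~x10 \/ x1) — ~x10 is true.
  20. (~x1 \/ ~x6) — ~x6 is true.
  21. (~x2 \/ ~x5 \/ x4) — ~x5 is true.
  22. (x9 \/ ~x2 \/ ~x1) — ~x2 is true.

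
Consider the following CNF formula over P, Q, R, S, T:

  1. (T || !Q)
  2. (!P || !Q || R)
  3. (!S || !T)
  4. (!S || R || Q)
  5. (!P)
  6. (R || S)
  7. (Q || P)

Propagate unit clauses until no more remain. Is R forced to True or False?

True

(!P) is a unit clause: P = False.
(P || Q): since P = False, the clause reduces to (Q). Q = True.
(!Q || T) with Q = True leaves only T, so T = True.
From (!T || !S) and T = True: S = False.
In (R || S), S is now false; R must hold, so R = True.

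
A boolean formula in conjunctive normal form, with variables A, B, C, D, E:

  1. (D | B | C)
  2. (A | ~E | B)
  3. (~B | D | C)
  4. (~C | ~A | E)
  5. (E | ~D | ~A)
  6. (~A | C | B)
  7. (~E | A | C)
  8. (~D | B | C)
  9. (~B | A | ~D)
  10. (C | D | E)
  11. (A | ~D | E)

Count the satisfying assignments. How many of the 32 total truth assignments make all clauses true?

8

Case analysis on A and C:
  A=T, C=T: remaining (B,D,E) ∈ {(F,F,T); (F,T,T); (T,F,T); (T,T,T)} — 4.
  A=T, C=F: remaining (B,D,E) ∈ {(T,T,T)} — 1.
  A=F, C=T: remaining (B,D,E) ∈ {(F,F,F); (T,F,F); (T,F,T)} — 3.
  A=F, C=F: a clause becomes empty — 0.
Total: 4 + 1 + 3 + 0 = 8.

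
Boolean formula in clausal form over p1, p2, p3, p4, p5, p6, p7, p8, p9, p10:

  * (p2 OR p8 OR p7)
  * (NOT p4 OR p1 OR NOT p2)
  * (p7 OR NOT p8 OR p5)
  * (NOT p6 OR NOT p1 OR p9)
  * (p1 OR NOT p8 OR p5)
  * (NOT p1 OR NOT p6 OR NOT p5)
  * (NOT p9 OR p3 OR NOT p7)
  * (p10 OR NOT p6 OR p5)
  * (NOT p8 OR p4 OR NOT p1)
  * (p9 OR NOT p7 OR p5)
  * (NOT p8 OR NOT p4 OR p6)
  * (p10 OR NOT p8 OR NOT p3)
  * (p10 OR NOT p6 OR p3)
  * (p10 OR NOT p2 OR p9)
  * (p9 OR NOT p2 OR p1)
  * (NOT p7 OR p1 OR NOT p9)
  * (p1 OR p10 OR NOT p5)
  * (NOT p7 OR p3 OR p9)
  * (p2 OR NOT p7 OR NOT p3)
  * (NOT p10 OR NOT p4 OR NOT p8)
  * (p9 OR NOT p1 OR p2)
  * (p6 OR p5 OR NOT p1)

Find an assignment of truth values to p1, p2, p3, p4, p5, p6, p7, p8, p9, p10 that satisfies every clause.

p1=False, p2=False, p3=True, p4=False, p5=True, p6=False, p7=False, p8=True, p9=False, p10=True

Check each clause:
  1. (p8 OR p7 OR p2) — p8 is true.
  2. (NOT p4 OR NOT p2 OR p1) — NOT p4 is true.
  3. (NOT p8 OR p5 OR p7) — p5 is true.
  4. (p9 OR NOT p6 OR NOT p1) — NOT p6 is true.
  5. (NOT p8 OR p1 OR p5) — p5 is true.
  6. (NOT p6 OR NOT p1 OR NOT p5) — NOT p6 is true.
  7. (NOT p7 OR p3 OR NOT p9) — NOT p7 is true.
  8. (NOT p6 OR p5 OR p10) — p10 is true.
  9. (p4 OR NOT p1 OR NOT p8) — NOT p1 is true.
  10. (p5 OR NOT p7 OR p9) — NOT p7 is true.
  11. (p6 OR NOT p8 OR NOT p4) — NOT p4 is true.
  12. (p10 OR NOT p8 OR NOT p3) — p10 is true.
  13. (NOT p6 OR p10 OR p3) — NOT p6 is true.
  14. (p9 OR NOT p2 OR p10) — p10 is true.
  15. (p9 OR p1 OR NOT p2) — NOT p2 is true.
  16. (p1 OR NOT p7 OR NOT p9) — NOT p7 is true.
  17. (NOT p5 OR p1 OR p10) — p10 is true.
  18. (NOT p7 OR p3 OR p9) — NOT p7 is true.
  19. (NOT p7 OR NOT p3 OR p2) — NOT p7 is true.
  20. (NOT p4 OR NOT p10 OR NOT p8) — NOT p4 is true.
  21. (p9 OR NOT p1 OR p2) — NOT p1 is true.
  22. (p6 OR NOT p1 OR p5) — p5 is true.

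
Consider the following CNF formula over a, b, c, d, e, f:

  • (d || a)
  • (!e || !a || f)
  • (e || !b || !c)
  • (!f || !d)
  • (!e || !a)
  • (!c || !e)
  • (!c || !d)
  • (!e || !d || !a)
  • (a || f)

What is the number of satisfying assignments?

Case analysis on a and e:
  a=1, e=1: a clause becomes empty — 0.
  a=1, e=0: 8 of the 16 assignments to (b,c,d,f) work.
  a=0, e=1: a clause becomes empty — 0.
  a=0, e=0: a clause becomes empty — 0.
Total: 0 + 8 + 0 + 0 = 8.

8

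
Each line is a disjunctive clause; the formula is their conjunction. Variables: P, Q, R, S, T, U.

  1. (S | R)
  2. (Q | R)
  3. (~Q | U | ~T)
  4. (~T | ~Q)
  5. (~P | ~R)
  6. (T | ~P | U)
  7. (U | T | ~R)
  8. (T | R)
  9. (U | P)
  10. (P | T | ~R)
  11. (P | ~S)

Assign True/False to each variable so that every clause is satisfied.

U occurs only positively in the remaining clauses — set U = True.
Try P = False.
  then S is forced to False.
  then R is forced to True.
  then T is forced to True.
  then Q is forced to False.
Every clause has at least one true literal under this assignment.

P=F, Q=F, R=T, S=F, T=T, U=T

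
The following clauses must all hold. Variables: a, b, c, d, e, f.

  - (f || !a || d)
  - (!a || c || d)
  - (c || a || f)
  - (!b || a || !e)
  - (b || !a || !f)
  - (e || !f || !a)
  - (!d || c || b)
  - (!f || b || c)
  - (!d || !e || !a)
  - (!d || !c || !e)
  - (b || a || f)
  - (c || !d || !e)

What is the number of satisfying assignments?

13

Case analysis on a and c:
  a=T, c=T: remaining (b,d,e,f) ∈ {(F,T,F,F); (T,F,T,T); (T,T,F,F)} — 3.
  a=T, c=F: remaining (b,d,e,f) ∈ {(T,T,F,F)} — 1.
  a=F, c=T: 7 of the 16 assignments to (b,d,e,f) work.
  a=F, c=F: remaining (b,d,e,f) ∈ {(T,F,F,T); (T,T,F,T)} — 2.
Total: 3 + 1 + 7 + 2 = 13.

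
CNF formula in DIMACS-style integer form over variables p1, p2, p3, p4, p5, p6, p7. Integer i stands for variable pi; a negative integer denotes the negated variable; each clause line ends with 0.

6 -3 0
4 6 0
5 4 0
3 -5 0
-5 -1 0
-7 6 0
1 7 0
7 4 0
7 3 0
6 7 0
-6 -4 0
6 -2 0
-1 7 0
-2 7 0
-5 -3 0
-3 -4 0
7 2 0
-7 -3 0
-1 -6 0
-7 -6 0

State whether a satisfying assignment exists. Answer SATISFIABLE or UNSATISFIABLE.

p7 = True:
  propagation gives p6=True; an empty clause results — contradiction.
p7 = False:
  propagation gives p1=True; an empty clause results — contradiction.
Every branch closes, so no satisfying assignment exists.

UNSATISFIABLE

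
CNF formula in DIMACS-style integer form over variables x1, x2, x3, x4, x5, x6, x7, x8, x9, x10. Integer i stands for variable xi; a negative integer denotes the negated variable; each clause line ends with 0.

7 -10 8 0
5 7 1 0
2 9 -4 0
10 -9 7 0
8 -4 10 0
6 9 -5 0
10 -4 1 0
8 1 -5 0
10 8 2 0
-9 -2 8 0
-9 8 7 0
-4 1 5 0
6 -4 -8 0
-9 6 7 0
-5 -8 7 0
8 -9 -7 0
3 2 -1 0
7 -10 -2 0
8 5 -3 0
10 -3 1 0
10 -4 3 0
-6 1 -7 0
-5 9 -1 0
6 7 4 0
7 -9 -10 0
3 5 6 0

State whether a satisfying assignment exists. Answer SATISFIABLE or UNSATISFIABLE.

Branch on x1: take x1 = True.
Set x2 = False and propagate.
  then x3 is forced to True.
Set x4 = False and propagate.
For the remaining variables, x5 = False, x6 = True, x7 = True, x8 = True, x9 = True, x10 = False works.
Every clause has at least one true literal under this assignment.
So x1=T, x2=F, x3=T, x4=F, x5=F, x6=T, x7=T, x8=T, x9=T, x10=F is a satisfying assignment.

SATISFIABLE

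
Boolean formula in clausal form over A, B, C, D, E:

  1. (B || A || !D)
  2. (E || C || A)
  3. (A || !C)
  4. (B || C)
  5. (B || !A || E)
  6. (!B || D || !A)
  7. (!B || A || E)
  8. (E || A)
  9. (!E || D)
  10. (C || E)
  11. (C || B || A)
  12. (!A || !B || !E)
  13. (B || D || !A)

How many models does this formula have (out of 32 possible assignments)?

3

Satisfying assignments:
  A=F B=T C=F D=T E=T
  A=T B=F C=T D=T E=T
  A=T B=T C=T D=T E=F
That's 3 in total.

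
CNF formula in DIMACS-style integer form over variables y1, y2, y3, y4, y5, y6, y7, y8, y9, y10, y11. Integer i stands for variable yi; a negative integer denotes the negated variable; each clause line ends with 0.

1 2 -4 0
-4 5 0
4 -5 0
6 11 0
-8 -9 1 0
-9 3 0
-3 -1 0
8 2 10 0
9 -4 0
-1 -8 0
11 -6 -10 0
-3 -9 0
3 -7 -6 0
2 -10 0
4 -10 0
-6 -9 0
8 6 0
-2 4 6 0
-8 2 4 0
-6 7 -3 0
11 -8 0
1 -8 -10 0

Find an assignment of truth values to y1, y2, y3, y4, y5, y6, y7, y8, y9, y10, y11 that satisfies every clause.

y1=T, y2=T, y3=F, y4=F, y5=F, y6=T, y7=F, y8=F, y9=F, y10=F, y11=T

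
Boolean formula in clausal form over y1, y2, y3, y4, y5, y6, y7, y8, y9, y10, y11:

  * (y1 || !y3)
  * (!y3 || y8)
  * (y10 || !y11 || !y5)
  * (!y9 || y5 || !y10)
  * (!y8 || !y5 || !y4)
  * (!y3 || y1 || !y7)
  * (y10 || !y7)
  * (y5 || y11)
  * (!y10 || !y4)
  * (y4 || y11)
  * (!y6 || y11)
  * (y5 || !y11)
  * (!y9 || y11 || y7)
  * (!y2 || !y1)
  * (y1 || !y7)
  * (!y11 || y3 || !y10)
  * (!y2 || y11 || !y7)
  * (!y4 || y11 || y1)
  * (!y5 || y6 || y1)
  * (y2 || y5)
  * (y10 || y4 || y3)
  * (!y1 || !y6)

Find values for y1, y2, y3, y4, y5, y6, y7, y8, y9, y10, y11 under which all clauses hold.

y9 occurs only negated in the remaining clauses — set y9 = False.
Try y1 = True.
  then y2 is forced to False.
  then y5 is forced to True.
  then y6 is forced to False.
Branch on y3: take y3 = False.
The remaining clauses are satisfied by y4 = True, y7 = False, y8 = False, y10 = False, y11 = False.

y1=T, y2=F, y3=F, y4=T, y5=T, y6=F, y7=F, y8=F, y9=F, y10=F, y11=F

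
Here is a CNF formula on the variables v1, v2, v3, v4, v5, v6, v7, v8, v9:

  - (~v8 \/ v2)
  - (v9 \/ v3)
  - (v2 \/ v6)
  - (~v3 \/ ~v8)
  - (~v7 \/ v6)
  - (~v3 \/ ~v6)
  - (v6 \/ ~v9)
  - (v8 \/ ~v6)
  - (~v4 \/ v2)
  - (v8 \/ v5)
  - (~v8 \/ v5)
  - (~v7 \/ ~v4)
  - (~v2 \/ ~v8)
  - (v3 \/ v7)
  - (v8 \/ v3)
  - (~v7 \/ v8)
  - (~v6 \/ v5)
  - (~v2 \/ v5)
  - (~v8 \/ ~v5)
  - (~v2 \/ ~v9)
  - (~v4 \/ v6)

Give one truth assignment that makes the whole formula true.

v4 occurs only negated in the remaining clauses — set v4 = False.
Set v2 = True and propagate.
  then v8 is forced to False.
  then v6 is forced to False.
  then v7 is forced to False.
  then v9 is forced to False.
  then v3 is forced to True.
  then v5 is forced to True.
v1 is now unconstrained; take v1 = True.
Every clause has at least one true literal under this assignment.

v1=1, v2=1, v3=1, v4=0, v5=1, v6=0, v7=0, v8=0, v9=0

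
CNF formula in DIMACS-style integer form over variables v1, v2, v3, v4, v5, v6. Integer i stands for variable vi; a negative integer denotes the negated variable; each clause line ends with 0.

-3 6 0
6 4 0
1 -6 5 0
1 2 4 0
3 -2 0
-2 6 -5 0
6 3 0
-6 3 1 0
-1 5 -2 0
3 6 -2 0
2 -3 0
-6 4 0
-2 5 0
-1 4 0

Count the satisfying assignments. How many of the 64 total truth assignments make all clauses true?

4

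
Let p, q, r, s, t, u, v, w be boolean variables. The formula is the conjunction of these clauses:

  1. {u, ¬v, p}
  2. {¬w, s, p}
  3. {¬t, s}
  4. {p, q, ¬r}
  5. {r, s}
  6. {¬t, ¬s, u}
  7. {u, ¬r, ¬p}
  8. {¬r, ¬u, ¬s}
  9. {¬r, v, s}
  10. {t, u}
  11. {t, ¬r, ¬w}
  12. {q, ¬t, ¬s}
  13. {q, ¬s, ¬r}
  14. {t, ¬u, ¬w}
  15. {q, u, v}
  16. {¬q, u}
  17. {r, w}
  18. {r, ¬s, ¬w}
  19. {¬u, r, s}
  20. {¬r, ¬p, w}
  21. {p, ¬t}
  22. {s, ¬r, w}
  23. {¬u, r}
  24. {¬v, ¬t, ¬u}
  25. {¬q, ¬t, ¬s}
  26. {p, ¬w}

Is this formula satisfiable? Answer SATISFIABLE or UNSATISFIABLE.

UNSATISFIABLE

r = True:
  s = True:
    propagation gives u=False, t=False; an empty clause results — contradiction.
  s = False:
    propagation gives t=False, v=True, u=True, w=False; an empty clause results — contradiction.
r = False:
  propagation gives s=True, w=True; an empty clause results — contradiction.
Every branch closes, so no satisfying assignment exists.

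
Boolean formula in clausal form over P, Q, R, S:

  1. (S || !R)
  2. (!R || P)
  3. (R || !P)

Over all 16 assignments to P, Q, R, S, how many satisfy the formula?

Satisfying assignments:
  P=F Q=F R=F S=F
  P=F Q=F R=F S=T
  P=F Q=T R=F S=F
  P=F Q=T R=F S=T
  P=T Q=F R=T S=T
  P=T Q=T R=T S=T
That's 6 in total.

6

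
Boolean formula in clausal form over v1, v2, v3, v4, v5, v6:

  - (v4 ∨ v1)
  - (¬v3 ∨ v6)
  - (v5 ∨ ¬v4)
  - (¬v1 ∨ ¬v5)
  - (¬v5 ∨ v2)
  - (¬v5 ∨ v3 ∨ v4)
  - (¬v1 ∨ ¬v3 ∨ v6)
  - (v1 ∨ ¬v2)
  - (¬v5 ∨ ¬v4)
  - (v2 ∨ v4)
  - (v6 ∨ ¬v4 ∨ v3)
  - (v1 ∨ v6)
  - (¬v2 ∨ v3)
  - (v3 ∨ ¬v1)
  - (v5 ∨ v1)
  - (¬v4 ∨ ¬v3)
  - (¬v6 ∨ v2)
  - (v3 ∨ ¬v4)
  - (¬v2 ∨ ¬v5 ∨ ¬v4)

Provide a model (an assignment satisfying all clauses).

v1 = T, v2 = T, v3 = T, v4 = F, v5 = F, v6 = T

Check each clause:
  1. (v1 ∨ v4) — v1 is true.
  2. (v6 ∨ ¬v3) — v6 is true.
  3. (¬v4 ∨ v5) — ¬v4 is true.
  4. (¬v5 ∨ ¬v1) — ¬v5 is true.
  5. (¬v5 ∨ v2) — v2 is true.
  6. (¬v5 ∨ v4 ∨ v3) — v3 is true.
  7. (v6 ∨ ¬v3 ∨ ¬v1) — v6 is true.
  8. (v1 ∨ ¬v2) — v1 is true.
  9. (¬v4 ∨ ¬v5) — ¬v5 is true.
  10. (v2 ∨ v4) — v2 is true.
  11. (v3 ∨ v6 ∨ ¬v4) — v3 is true.
  12. (v1 ∨ v6) — v1 is true.
  13. (¬v2 ∨ v3) — v3 is true.
  14. (¬v1 ∨ v3) — v3 is true.
  15. (v1 ∨ v5) — v1 is true.
  16. (¬v4 ∨ ¬v3) — ¬v4 is true.
  17. (¬v6 ∨ v2) — v2 is true.
  18. (¬v4 ∨ v3) — v3 is true.
  19. (¬v5 ∨ ¬v4 ∨ ¬v2) — ¬v5 is true.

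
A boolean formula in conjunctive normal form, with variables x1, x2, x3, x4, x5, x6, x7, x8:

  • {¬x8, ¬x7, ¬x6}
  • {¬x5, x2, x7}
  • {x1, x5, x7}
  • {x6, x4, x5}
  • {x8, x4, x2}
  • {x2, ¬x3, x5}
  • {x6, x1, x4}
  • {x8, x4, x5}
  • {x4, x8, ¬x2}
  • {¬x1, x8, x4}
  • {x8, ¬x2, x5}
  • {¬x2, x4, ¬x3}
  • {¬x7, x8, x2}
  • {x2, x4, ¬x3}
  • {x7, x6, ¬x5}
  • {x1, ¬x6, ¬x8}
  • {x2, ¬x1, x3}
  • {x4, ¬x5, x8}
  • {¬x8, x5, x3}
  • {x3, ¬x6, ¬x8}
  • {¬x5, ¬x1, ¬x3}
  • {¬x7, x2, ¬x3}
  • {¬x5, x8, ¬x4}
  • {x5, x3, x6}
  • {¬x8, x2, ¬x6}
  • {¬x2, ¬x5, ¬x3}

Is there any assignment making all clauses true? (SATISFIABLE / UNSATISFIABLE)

SATISFIABLE

Set x1 = False and propagate.
For the remaining variables, x2 = True, x3 = True, x4 = True, x5 = False, x6 = False, x7 = True, x8 = True works.
Every clause has at least one true literal under this assignment.
So x1 = F  x2 = T  x3 = T  x4 = T  x5 = F  x6 = F  x7 = T  x8 = T is a satisfying assignment.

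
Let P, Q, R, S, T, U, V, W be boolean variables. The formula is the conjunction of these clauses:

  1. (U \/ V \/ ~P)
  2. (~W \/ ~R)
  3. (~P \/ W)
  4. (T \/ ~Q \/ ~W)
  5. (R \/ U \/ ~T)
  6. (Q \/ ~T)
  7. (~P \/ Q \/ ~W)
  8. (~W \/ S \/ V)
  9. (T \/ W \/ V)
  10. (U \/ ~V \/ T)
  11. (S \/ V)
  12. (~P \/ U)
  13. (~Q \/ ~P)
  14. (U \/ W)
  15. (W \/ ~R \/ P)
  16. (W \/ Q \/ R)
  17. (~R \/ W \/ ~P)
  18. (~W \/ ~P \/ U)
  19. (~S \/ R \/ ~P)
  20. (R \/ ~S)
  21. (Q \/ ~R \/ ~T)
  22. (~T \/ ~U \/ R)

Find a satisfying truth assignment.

P = False  Q = False  R = False  S = False  T = False  U = True  V = True  W = True

Check each clause:
  1. (~P \/ U \/ V) — ~P is true.
  2. (~W \/ ~R) — ~R is true.
  3. (W \/ ~P) — W is true.
  4. (~W \/ ~Q \/ T) — ~Q is true.
  5. (U \/ ~T \/ R) — U is true.
  6. (Q \/ ~T) — ~T is true.
  7. (~W \/ ~P \/ Q) — ~P is true.
  8. (~W \/ S \/ V) — V is true.
  9. (T \/ V \/ W) — W is true.
  10. (~V \/ T \/ U) — U is true.
  11. (V \/ S) — V is true.
  12. (U \/ ~P) — U is true.
  13. (~P \/ ~Q) — ~P is true.
  14. (U \/ W) — W is true.
  15. (P \/ W \/ ~R) — W is true.
  16. (W \/ R \/ Q) — W is true.
  17. (W \/ ~R \/ ~P) — W is true.
  18. (~W \/ U \/ ~P) — ~P is true.
  19. (~S \/ ~P \/ R) — ~S is true.
  20. (R \/ ~S) — ~S is true.
  21. (Q \/ ~R \/ ~T) — ~T is true.
  22. (~U \/ R \/ ~T) — ~T is true.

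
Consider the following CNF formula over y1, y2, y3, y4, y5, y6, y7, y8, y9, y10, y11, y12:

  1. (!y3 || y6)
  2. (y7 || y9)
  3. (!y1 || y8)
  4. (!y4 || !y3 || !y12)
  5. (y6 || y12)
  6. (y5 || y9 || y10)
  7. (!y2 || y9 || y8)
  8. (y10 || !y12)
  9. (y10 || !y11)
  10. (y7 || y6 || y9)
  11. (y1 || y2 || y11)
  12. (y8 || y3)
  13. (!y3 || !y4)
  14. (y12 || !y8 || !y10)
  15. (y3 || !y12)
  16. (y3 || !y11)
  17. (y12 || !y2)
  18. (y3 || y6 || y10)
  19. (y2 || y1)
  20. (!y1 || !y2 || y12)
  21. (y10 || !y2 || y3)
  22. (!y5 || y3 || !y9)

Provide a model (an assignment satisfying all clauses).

y1=T, y2=T, y3=T, y4=F, y5=T, y6=T, y7=F, y8=T, y9=T, y10=T, y11=T, y12=T

Pure literal: y4 appears only negated; assign y4 = False.
y6 occurs only positively in the remaining clauses — set y6 = True.
Branch on y1: take y1 = True.
  then y8 is forced to True.
Set y2 = True and propagate.
  then y12 is forced to True.
  then y10 is forced to True.
  then y3 is forced to True.
For the remaining variables, y5 = True, y7 = False, y9 = True, y11 = True works.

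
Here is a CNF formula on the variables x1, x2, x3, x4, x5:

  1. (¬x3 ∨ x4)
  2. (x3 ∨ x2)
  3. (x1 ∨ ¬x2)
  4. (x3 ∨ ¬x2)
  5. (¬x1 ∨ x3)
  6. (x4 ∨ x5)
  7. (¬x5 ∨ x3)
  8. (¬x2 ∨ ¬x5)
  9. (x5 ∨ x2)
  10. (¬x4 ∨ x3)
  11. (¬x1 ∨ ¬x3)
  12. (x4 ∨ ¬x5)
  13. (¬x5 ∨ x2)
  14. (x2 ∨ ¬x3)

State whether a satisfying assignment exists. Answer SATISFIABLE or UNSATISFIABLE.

x3 = True:
  propagation gives x4=True, x1=False, x2=False; an empty clause results — contradiction.
x3 = False:
  propagation gives x2=True; an empty clause results — contradiction.
Every branch closes, so no satisfying assignment exists.

UNSATISFIABLE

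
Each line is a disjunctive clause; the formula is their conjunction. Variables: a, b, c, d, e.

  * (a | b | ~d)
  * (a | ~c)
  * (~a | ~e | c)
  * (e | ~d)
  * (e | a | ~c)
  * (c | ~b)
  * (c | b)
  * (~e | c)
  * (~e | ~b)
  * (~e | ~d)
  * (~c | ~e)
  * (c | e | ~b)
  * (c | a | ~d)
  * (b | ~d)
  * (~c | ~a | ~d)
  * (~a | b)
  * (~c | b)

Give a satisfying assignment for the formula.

d occurs only negated in the remaining clauses — set d = False.
Branch on a: take a = True.
  then b is forced to True.
  then c is forced to True.
  then e is forced to False.

a = True, b = True, c = True, d = False, e = False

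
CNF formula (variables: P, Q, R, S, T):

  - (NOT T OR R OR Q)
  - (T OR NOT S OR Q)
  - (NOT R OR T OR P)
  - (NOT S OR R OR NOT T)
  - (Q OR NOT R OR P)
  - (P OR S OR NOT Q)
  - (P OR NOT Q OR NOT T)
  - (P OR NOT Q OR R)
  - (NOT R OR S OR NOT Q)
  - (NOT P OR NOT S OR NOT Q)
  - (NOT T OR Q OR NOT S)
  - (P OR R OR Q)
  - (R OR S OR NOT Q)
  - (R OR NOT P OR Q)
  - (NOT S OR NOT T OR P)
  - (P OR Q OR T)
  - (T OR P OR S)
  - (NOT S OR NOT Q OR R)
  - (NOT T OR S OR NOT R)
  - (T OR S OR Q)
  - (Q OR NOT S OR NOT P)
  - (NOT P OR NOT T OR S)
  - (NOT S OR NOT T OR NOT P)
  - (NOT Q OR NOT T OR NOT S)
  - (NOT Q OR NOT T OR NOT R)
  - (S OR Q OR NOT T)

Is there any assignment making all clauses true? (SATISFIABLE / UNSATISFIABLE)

Q = True:
  S = True:
    propagation gives P=False, T=False, R=False; an empty clause results — contradiction.
  S = False:
    propagation gives P=True, R=False; an empty clause results — contradiction.
Q = False:
  T = True:
    propagation gives R=True, P=True, S=False; an empty clause results — contradiction.
  T = False:
    propagation gives S=False; an empty clause results — contradiction.
Every branch closes, so no satisfying assignment exists.

UNSATISFIABLE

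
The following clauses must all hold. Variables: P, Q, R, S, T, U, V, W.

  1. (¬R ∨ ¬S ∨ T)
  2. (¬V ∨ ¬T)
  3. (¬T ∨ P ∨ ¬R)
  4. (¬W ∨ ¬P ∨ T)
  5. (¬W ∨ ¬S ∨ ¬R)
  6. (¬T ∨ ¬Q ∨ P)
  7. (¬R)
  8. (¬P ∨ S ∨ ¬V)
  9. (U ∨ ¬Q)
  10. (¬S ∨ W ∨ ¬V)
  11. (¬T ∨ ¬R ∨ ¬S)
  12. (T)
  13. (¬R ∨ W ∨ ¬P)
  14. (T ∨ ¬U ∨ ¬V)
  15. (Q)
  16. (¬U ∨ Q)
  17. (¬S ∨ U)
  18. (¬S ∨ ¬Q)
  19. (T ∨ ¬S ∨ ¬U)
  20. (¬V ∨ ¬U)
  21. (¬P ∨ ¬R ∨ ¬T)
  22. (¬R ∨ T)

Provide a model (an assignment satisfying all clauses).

Unit propagation: (¬R) forces R = False.
(T) is a unit clause, so T = True.
(¬V) is a unit clause, so V = False.
The clause (Q) is unit: Q must be True.
Unit propagation: (P) forces P = True.
The clause (U) is unit: U must be True.
Unit propagation: (¬S) forces S = False.
W is now unconstrained; take W = True.
Every clause has at least one true literal under this assignment.

P = T, Q = T, R = F, S = F, T = T, U = T, V = F, W = T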